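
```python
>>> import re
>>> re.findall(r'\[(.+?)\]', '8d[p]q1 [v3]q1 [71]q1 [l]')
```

With the lazy modifier that quantifier settles for the fewest repetitions that let the rest of the pattern succeed (the atoms after it are unaffected and can still be greedy).
Matches: at [2:5] match '[p]', group 1 = 'p'; at [8:12] match '[v3]', group 1 = 'v3'; at [15:19] match '[71]', group 1 = '71'; at [22:25] match '[l]', group 1 = 'l'.
`findall` collects group 1 from each match (4 total).

['p', 'v3', '71', 'l']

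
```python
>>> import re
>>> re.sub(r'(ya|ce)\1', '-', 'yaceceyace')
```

The backreference `\1` re-matches whatever the first group consumed, character for character.
Matches: at [2:6] → 'cece'.
Every occurrence is swapped for '-'.

'ya-yace'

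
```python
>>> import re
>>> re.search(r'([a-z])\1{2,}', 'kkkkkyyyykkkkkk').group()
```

'kkkkk'

`\1` is not a pattern — it's the concrete string captured by group 1, re-applied verbatim.
The match spans [0:5] → 'kkkkk'.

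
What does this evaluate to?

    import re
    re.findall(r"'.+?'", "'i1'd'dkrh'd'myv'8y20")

["'i1'", "'dkrh'", "'myv'"]

Lazy quantifiers expand one character at a time until the remainder of the pattern can match.
Since nothing is captured, `findall` lists the 3 matched substrings directly.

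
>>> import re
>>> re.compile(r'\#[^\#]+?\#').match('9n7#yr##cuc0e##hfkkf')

`re.match` only tries the pattern at the start of the string.
Here the string doesn't start with a match, so the call returns None.

None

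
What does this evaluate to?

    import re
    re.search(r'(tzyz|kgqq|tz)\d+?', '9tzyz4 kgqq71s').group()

'tzyz4'

`re.search` tries every starting position until one works.
The match spans [1:6] → 'tzyz4'.
Captured: group 1 = 'tzyz'.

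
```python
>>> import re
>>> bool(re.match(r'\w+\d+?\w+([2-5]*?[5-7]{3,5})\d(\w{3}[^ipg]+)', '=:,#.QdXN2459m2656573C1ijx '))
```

False

`re.match` only tries the pattern at the start of the string.
Here the pattern fails at index 0, so the call returns None, and `bool(None)` is False.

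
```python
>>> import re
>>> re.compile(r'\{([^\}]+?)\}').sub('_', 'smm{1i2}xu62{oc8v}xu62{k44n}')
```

Matches: at [3:8] → '{1i2}'; at [12:18] → '{oc8v}'; at [22:28] → '{k44n}'.
`sub` substitutes '_' at each match site.

'smm_xu62_xu62_'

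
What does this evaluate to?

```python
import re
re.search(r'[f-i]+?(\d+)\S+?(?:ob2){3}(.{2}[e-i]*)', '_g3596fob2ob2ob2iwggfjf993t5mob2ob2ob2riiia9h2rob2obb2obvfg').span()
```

(1, 21)

Pattern: one or more of a character in [f-i] (lazy); then one or more of a digit (captured); then one or more of a non-whitespace character (lazy), then the literal 'ob2' repeated 3 times; then exactly 2 of any character, then zero or more of a character in [e-i] (captured).
With the lazy modifier that quantifier settles for the fewest repetitions that let the rest of the pattern succeed (the atoms after it are unaffected and can still be greedy).
`re.search` scans for the first position where the pattern succeeds.
The match spans [1:21] → 'g3596fob2ob2ob2iwggf'.
Captured: group 1 = '3596', group 2 = 'iwggf'.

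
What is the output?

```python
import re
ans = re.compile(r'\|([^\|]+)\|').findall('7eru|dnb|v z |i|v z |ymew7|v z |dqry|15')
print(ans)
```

Matches: at [4:9] match '|dnb|', group 1 = 'dnb'; at [13:16] match '|i|', group 1 = 'i'; at [20:27] match '|ymew7|', group 1 = 'ymew7'; at [31:37] match '|dqry|', group 1 = 'dqry'.
`findall` collects group 1 from each match (4 total).

['dnb', 'i', 'ymew7', 'dqry']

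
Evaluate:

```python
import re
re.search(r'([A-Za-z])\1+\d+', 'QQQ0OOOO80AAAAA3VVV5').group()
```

'QQQ0'

The backreference `\1` re-matches whatever the first group consumed, character for character.
The match spans [0:4] → 'QQQ0'.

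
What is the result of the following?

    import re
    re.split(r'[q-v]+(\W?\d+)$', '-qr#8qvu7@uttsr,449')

The pattern matches one or more of a character in [q-v]; then optionally a non-word character, then one or more of a digit (captured); then anchored at the end.
Matches to split on: at [10:19] → 'uttsr,449'.
The group in the pattern means `split` returns the separators' captures alongside the pieces.

['-qr#8qvu7@', ',449', '']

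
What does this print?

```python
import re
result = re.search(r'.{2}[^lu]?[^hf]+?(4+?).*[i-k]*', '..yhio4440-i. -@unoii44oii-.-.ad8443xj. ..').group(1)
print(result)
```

This matches exactly 2 of any character, then optionally any character except [lu], then one or more of any character except [hf] (lazy); then one or more of a literal '4' (lazy) (captured); then zero or more of any character, then zero or more of a character in [i-k].
`re.search` scans for the first position where the pattern succeeds.
The match spans [1:42] → '.yhio4440-i. -@unoii44oii-.-.ad8443xj. ..'.
Captured: group 1 = '4'.

4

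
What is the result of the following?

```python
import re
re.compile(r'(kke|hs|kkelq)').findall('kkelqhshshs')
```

['kke', 'hs', 'hs', 'hs']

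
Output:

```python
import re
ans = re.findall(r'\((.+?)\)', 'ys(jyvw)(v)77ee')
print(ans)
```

With a single group, `findall` returns only what that group captured — 2 items.

['jyvw', 'v']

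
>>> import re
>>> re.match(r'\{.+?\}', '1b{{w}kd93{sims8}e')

`re.match` only tries the pattern at the start of the string.
Here position 0 doesn't satisfy it, so the call returns None.

None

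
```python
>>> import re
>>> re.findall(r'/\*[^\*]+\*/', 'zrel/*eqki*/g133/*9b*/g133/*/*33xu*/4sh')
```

['/*eqki*/', '/*9b*/', '/*33xu*/']

With no groups in the pattern, `findall` gives back each whole match — 3 here.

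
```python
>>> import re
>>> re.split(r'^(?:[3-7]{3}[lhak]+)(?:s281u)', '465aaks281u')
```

The pattern matches anchored at the start of the string; then exactly 3 of a character in [3-7], then one or more of one of [lhak] (non-capturing group); then the literal 's28', then the literal '1u' (non-capturing group).
Matches to split on: at [0:11] → '465aaks281u'.
The string is cut at each match, leaving 2 pieces.

['', '']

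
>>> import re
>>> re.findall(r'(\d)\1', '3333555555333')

['3', '3', '5', '5', '5', '3']

The backreference `\1` re-matches whatever the first group consumed, character for character.
Walking the string: at [0:2] match '33', group 1 = '3'; at [2:4] match '33', group 1 = '3'; at [4:6] match '55', group 1 = '5'; at [6:8] match '55', group 1 = '5'; at [8:10] match '55', group 1 = '5'; ….
One capturing group, so `findall` returns just the captured substring from each match — 6 in all.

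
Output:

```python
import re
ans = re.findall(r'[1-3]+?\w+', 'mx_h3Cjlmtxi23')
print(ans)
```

['3Cjlmtxi23']

The pattern matches one or more of a character in [1-3] (lazy); then one or more of a word character.
Matches: at [4:14] → '3Cjlmtxi23'.
No capturing groups, so `findall` returns the 1 full match string.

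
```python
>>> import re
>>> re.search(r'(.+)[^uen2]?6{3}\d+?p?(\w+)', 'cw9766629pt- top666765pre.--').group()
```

'cw9766629pt- top666765pre'

Pattern: one or more of any character (captured); then optionally any character except [uen2]; then exactly 3 of a literal '6', then one or more of a digit (lazy), then optionally a literal 'p'; then one or more of a word character (captured).
Unlike `match`, `search` isn't anchored — it looks for the pattern anywhere in the string.
The match spans [0:25] → 'cw9766629pt- top666765pre'.
Captured: group 1 = 'cw9766629pt- top', group 2 = '65pre'.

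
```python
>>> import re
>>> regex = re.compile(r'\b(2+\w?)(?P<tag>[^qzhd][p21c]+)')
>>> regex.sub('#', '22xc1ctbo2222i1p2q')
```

The pattern matches a word boundary (`\b`, zero-width); then one or more of a literal '2', then optionally a word character (captured); then any character except [qzhd], then one or more of one of [p21c] (captured as 'tag').
Matches: at [0:6] → '22xc1c'.
Each match is replaced by '#'.

'#tbo2222i1p2q'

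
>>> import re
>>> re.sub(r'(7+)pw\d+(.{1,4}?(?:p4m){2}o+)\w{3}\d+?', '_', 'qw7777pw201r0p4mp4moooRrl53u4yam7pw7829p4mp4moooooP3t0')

Because the quantifier is non-greedy, it stops expanding at the earliest point where the rest of the pattern can succeed.
Each match is replaced by '_'.

'qw_3u4yam_'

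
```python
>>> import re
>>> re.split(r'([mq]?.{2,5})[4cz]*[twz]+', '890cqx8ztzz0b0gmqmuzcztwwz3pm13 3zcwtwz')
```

The group in the pattern means `split` returns the separators' captures alongside the pieces.

['89', '0cqx8', '0b0', 'gmqmu', '3p', 'm13 3z', '']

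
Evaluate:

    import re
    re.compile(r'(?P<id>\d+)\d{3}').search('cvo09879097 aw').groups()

The match spans [3:11] → '09879097'.
Captured: group 1 = '09879'.

('09879',)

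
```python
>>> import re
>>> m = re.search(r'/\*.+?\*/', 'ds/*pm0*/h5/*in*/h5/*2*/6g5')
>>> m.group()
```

'/*pm0*/'

`re.search` scans for the first position where the pattern succeeds.
The match spans [2:9] → '/*pm0*/'.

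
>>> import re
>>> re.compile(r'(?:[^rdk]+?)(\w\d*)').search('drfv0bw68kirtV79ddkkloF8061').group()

The pattern matches one or more of any character except [rdk] (lazy) (non-capturing group); then a word character, then zero or more of a digit (captured).
A non-greedy quantifier consumes as few characters as it can — just enough that the remainder of the pattern still matches from where it stops; whatever follows it matches normally.
`re.search` tries every starting position until one works.
The match spans [2:5] → 'fv0'.
Captured: group 1 = 'v0'.

'fv0'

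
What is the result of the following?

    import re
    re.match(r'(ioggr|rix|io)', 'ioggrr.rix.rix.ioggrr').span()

Alternation tries branches left to right and keeps the first one that lets the overall match succeed at that position.
With `match`, the pattern is implicitly anchored at the beginning.
The match spans [0:5] → 'ioggr'.
Captured: group 1 = 'ioggr'.

(0, 5)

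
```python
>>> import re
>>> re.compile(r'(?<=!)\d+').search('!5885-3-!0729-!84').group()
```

The `(?=…)`/`(?<=…)` assertion just peeks at neighbouring text; it doesn't advance the match position.
`re.search` tries every starting position until one works.
The match spans [1:5] → '5885'.

'5885'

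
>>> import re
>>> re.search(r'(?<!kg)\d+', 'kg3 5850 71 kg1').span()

(4, 8)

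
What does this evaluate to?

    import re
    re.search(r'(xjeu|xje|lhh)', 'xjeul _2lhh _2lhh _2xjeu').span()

(0, 4)

Alternation isn't longest-match — the leftmost alternative that fits at this position is chosen.
`re.search` scans for the first position where the pattern succeeds.
The match spans [0:4] → 'xjeu'.
Captured: group 1 = 'xjeu'.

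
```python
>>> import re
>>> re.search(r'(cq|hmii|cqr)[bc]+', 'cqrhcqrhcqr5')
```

None

Here nothing in the string fits, so the call returns None.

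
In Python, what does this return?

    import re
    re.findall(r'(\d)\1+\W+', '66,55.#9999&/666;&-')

['6', '5', '9', '6']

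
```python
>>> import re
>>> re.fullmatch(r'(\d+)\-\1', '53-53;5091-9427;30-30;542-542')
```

None

After group 1 captures some text, `\1` only succeeds where that same text appears again.
For `fullmatch`, every character of the input must be accounted for by the pattern.
Here there's no way to consume every character, so the call returns None.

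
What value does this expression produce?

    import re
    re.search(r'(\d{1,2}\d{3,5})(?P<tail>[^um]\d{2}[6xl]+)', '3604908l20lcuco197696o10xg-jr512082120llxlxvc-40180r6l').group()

'3604908l20l'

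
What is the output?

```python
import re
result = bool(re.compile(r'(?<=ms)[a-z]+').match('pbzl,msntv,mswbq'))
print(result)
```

False

`re.match` only tries the pattern at the start of the string.
Here position 0 doesn't satisfy it, so the call returns None, and `bool(None)` is False.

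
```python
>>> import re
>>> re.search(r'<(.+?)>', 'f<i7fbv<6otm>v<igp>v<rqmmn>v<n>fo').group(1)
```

'i7fbv<6otm'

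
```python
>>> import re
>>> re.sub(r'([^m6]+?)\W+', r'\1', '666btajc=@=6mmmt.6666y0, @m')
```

'666btajc6mmmt6666y0m'

A non-greedy quantifier consumes as few characters as it can — just enough that the remainder of the pattern still matches from where it stops; whatever follows it matches normally.
The replacement refers to a captured group, so each match is rewritten using its own captured text.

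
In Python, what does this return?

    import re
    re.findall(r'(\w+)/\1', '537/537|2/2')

`\1` is not a pattern — it's the concrete string captured by group 1, re-applied verbatim.
Matches: at [0:7] match '537/537', group 1 = '537'; at [8:11] match '2/2', group 1 = '2'.
`findall` collects group 1 from each match (2 total).

['537', '2']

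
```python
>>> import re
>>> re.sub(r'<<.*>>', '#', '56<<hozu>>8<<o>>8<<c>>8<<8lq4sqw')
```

'56#8<<8lq4sqw'

Matches: at [2:22] → '<<hozu>>8<<o>>8<<c>>'.
Each match is replaced by '#'.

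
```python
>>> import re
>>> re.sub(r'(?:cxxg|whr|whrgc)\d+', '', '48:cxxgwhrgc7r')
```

'48:cxxgr'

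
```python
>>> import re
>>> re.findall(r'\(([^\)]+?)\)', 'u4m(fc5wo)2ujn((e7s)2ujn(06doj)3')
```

['fc5wo', '(e7s', '06doj']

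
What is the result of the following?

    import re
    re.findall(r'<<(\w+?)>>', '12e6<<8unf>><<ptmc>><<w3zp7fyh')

`findall` collects group 1 from each match (2 total).

['8unf', 'ptmc']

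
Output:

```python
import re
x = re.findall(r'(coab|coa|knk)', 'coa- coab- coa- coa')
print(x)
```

Alternation tries branches left to right and keeps the first one that lets the overall match succeed at that position.
Walking the string: at [0:3] match 'coa', group 1 = 'coa'; at [5:9] match 'coab', group 1 = 'coab'; at [11:14] match 'coa', group 1 = 'coa'; at [16:19] match 'coa', group 1 = 'coa'.
With a single group, `findall` returns only what that group captured — 4 items.

['coa', 'coab', 'coa', 'coa']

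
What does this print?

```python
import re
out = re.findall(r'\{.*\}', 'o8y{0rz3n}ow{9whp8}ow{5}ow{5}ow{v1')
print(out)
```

With no groups in the pattern, `findall` gives back each whole match — 1 here.

['{0rz3n}ow{9whp8}ow{5}ow{5}']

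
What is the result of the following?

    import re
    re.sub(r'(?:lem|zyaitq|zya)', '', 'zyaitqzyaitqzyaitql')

'l'

Alternation isn't longest-match — the leftmost alternative that fits at this position is chosen.
`sub` substitutes '' at each match site.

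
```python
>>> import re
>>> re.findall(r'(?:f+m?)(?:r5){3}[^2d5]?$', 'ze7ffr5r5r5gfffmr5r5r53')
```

`findall` yields the raw match text (1 of them) because the pattern has no groups.

['fffmr5r5r53']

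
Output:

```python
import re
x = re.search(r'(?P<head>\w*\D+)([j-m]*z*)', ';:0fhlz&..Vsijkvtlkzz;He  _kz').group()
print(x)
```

;:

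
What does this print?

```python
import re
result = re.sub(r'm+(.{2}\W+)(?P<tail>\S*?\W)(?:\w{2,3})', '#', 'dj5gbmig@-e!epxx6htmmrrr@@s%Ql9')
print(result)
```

The pattern matches one or more of a literal 'm'; then exactly 2 of any character, then one or more of a non-word character (captured); then zero or more of a non-whitespace character (lazy), then a non-word character (captured as 'tail'); then 2 to 3 of a word character (non-capturing group).
Matches: at [5:15] → 'mig@-e!epx'.
`sub` substitutes '#' at each match site.

dj5gb#x6htmmrrr@@s%Ql9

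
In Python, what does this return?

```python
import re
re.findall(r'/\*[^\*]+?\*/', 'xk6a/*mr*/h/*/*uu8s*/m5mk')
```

Scanning left to right: at [4:10] → '/*mr*/'; at [13:21] → '/*uu8s*/'.
No capturing groups, so `findall` returns the 2 full match strings.

['/*mr*/', '/*uu8s*/']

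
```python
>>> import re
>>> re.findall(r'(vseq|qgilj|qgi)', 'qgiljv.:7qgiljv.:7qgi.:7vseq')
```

['qgilj', 'qgilj', 'qgi', 'vseq']

Alternation tries branches left to right and keeps the first one that lets the overall match succeed at that position.
With a single group, `findall` returns only what that group captured — 4 items.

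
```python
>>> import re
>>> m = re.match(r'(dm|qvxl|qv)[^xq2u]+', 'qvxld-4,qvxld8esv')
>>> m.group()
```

With `match`, the pattern is implicitly anchored at the beginning.
The match spans [0:8] → 'qvxld-4,'.
Captured: group 1 = 'qvxl'.

'qvxld-4,'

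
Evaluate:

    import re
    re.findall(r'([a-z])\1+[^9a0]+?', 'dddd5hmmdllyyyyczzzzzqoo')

The backreference `\1` re-matches whatever the first group consumed, character for character.
Scanning left to right: at [0:5] match 'dddd5', group 1 = 'd'; at [6:9] match 'mmd', group 1 = 'm'; at [9:12] match 'lly', group 1 = 'l'; at [12:16] match 'yyyc', group 1 = 'y'; at [16:22] match 'zzzzzq', group 1 = 'z'.
`findall` collects group 1 from each match (5 total).

['d', 'm', 'l', 'y', 'z']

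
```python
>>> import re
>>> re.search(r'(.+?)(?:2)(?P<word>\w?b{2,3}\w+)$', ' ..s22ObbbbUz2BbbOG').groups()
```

(' ..s2', 'ObbbbUz2BbbOG')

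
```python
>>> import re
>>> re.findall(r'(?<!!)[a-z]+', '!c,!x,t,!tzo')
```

Because the assertion is negative and zero-width, positions next to the forbidden text are skipped.
No capturing groups, so `findall` returns the 2 full match strings.

['t', 'zo']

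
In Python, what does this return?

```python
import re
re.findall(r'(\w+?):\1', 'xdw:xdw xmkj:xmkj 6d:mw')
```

The backreference `\1` re-matches whatever the first group consumed, character for character.
Walking the string: at [0:7] match 'xdw:xdw', group 1 = 'xdw'; at [8:17] match 'xmkj:xmkj', group 1 = 'xmkj'.
With a single group, `findall` returns only what that group captured — 2 items.

['xdw', 'xmkj']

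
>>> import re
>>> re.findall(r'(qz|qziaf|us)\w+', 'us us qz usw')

['us']

Scanning left to right: at [9:12] match 'usw', group 1 = 'us'.
`findall` collects group 1 from the one match (1 total).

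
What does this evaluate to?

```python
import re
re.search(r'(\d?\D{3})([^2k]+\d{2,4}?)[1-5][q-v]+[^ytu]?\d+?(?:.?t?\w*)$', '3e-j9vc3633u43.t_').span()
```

Pattern: optionally a digit, then exactly 3 of a non-digit (captured); then one or more of any character except [2k], then 2 to 4 of a digit (lazy) (captured); then a character in [1-5], then one or more of a character in [q-v], then optionally any character except [ytu]; then one or more of a digit (lazy); then optionally any character, then optionally the literal 't', then zero or more of a word character (non-capturing group); then anchored at the end.
The match spans [0:17] → '3e-j9vc3633u43.t_'.

(0, 17)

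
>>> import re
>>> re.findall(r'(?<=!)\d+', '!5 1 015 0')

Because the assertion is zero-width, the text it checks is not consumed and won't appear in the result.
`findall` yields the raw match text (1 of them) because the pattern has no groups.

['5']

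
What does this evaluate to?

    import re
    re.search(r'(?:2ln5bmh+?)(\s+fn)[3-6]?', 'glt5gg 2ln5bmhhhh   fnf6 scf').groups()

('   fn',)

This matches the literal '2ln', then the literal '5bm', then one or more of a literal 'h' (lazy) (non-capturing group); then one or more of whitespace, then the literal 'fn' (captured); then optionally a character in [3-6].
`re.search` tries every starting position until one works.
The match spans [7:22] → '2ln5bmhhhh   fn'.
Captured: group 1 = '   fn'.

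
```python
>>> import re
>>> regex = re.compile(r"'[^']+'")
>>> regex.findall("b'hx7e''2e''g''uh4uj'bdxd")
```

Scanning left to right: at [1:7] → "'hx7e'"; at [7:11] → "'2e'"; at [11:14] → "'g'"; at [14:21] → "'uh4uj'".
No capturing groups, so `findall` returns the 4 full match strings.

["'hx7e'", "'2e'", "'g'", "'uh4uj'"]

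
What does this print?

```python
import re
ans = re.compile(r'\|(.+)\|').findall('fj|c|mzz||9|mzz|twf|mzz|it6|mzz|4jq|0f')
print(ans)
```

Because there's exactly one group, `findall` drops the full match and keeps group 1 from the one hit.

['c|mzz||9|mzz|twf|mzz|it6|mzz|4jq']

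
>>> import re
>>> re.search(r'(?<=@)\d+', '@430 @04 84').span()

(1, 4)

The positive lookaround only admits positions where the adjacent text matches; those characters stay outside the span.
The match spans [1:4] → '430'.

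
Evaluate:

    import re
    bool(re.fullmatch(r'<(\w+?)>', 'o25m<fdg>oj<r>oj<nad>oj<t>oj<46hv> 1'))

False

`re.fullmatch` requires the pattern to consume the entire string.
Here the pattern can't cover the whole string, so the call returns None, and `bool(None)` is False.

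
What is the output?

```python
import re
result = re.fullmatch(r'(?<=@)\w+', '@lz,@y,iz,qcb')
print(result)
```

None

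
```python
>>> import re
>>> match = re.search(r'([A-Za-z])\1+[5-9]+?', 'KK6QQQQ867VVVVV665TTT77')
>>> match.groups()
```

The match spans [0:3] → 'KK6'.
Captured: group 1 = 'K'.

('K',)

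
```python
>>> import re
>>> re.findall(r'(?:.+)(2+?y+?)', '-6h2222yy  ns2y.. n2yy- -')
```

['2y']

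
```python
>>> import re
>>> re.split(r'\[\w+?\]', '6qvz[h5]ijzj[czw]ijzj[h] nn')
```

['6qvz', 'ijzj', 'ijzj', ' nn']

Matches to split on: at [4:8] → '[h5]'; at [12:17] → '[czw]'; at [21:24] → '[h]'.
The string is cut at each match, leaving 4 pieces.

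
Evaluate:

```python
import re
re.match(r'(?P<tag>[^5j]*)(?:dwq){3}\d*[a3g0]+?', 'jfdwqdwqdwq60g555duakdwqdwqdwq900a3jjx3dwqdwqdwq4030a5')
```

This matches zero or more of any character except [5j] (captured as 'tag'); then the literal 'dwq' repeated 3 times, then zero or more of a digit, then one or more of one of [a3g0] (lazy).
`match` is anchored at position 0; if the pattern doesn't fit there, it returns None.
Here position 0 doesn't satisfy it, so the call returns None.

None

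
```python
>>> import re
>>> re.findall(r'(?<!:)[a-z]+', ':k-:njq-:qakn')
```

The negative lookaround is zero-width — it rules out positions where the adjacent text would match, without consuming anything.
With no groups in the pattern, `findall` gives back each whole match — 2 here.

['jq', 'akn']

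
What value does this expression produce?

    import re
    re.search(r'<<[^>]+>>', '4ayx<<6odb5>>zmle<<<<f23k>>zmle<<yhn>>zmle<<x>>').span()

The match spans [4:13] → '<<6odb5>>'.

(4, 13)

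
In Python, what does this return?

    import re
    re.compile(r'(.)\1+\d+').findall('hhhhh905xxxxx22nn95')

['h', 'x', 'n']

A backreference is literal: `\1` must see the identical characters the first group matched.
Scanning left to right: at [0:8] match 'hhhhh905', group 1 = 'h'; at [8:15] match 'xxxxx22', group 1 = 'x'; at [15:19] match 'nn95', group 1 = 'n'.
With a single group, `findall` returns only what that group captured — 3 items.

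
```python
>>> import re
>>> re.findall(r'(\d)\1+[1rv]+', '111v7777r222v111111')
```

['1', '7', '2']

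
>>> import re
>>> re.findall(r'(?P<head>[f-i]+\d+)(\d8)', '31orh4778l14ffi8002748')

[('h47', '78'), ('ffi80027', '48')]

Pattern: one or more of a character in [f-i], then one or more of a digit (captured as 'head'); then a digit, then the literal '8' (captured).
`findall` packs the 2 group values into a tuple for every match.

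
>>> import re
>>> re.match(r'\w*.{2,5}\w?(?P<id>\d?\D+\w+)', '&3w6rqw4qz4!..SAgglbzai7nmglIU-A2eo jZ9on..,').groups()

('w4qz4',)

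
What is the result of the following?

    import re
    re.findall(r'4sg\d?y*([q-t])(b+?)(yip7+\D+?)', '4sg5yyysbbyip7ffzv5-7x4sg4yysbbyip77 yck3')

[('s', 'bb', 'yip7f'), ('s', 'bb', 'yip77 ')]

Pattern: the literal '4sg', then optionally a digit, then zero or more of the literal 'y'; then a character in [q-t] (captured); then one or more of a literal 'b' (lazy) (captured); then the literal 'yip', then one or more of the literal '7', then one or more of a non-digit (lazy) (captured).
Scanning left to right: at [0:15] match '4sg5yyysbbyip7f', groups = ('s', 'bb', 'yip7f'); at [22:37] match '4sg4yysbbyip77 ', groups = ('s', 'bb', 'yip77 ').
`findall` packs the 3 group values into a tuple for every match.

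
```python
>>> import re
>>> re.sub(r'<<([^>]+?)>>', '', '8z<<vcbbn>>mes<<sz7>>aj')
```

'8zmesaj'

Each match is replaced by ''.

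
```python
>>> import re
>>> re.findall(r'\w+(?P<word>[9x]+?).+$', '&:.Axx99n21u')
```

Pattern: one or more of a word character; then one or more of one of [9x] (lazy) (captured as 'word'); then one or more of any character; then anchored at the end.
Walking the string: at [3:12] match 'Axx99n21u', group 1 = '9'.
Because there's exactly one group, `findall` drops the full match and keeps group 1 from the one hit.

['9']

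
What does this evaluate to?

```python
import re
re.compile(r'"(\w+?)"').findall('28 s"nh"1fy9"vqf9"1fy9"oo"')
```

['nh', 'vqf9', 'oo']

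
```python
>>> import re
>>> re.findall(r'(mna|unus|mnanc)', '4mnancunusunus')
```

['mna', 'unus', 'unus']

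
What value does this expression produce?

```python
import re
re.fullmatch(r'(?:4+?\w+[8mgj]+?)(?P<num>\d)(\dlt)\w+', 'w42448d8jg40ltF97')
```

None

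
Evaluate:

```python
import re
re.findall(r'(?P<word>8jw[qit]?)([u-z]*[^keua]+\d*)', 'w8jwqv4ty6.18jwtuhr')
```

Pattern: the literal '8jw', then optionally one of [qit] (captured as 'word'); then zero or more of a character in [u-z], then one or more of any character except [keua], then zero or more of a digit (captured).
Scanning left to right: at [1:16] match '8jwqv4ty6.18jwt', groups = ('8jwq', 'v4ty6.18jwt').
With 2 capturing groups, `findall` returns a 2-tuple per match.

[('8jwq', 'v4ty6.18jwt')]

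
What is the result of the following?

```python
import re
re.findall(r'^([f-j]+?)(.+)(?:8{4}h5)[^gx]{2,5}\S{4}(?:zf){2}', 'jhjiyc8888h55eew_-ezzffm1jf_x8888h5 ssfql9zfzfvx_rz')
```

The pattern matches anchored at the start of the string; then one or more of a character in [f-j] (lazy) (captured); then one or more of any character (captured); then exactly 4 of the literal '8', then the literal 'h5' (non-capturing group); then 2 to 5 of any character except [gx], then exactly 4 of a non-whitespace character, then the literal 'zf' repeated 2 times.
Scanning left to right: at [0:46] match 'jhjiyc8888h55eew_-ezzffm1jf_x8888h5 ssfql9zfzf', groups = ('j', 'hjiyc8888h55eew_-ezzffm1jf_x').
2 groups means the one result is a tuple of 2 captured strings — 1 here.

[('j', 'hjiyc8888h55eew_-ezzffm1jf_x')]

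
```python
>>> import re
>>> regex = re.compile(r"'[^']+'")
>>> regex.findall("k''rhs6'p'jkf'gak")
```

No capturing groups, so `findall` returns the 2 full match strings.

["'rhs6'", "'jkf'"]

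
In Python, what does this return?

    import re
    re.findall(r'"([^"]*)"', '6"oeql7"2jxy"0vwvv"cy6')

['oeql7', '0vwvv']

Walking the string: at [1:8] match '"oeql7"', group 1 = 'oeql7'; at [12:19] match '"0vwvv"', group 1 = '0vwvv'.
`findall` collects group 1 from each match (2 total).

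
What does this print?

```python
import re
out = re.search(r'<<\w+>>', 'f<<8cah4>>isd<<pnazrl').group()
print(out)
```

<<8cah4>>

`re.search` tries every starting position until one works.
The match spans [1:10] → '<<8cah4>>'.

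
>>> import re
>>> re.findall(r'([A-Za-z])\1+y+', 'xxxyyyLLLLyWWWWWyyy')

The backreference `\1` re-matches whatever the first group consumed, character for character.
With a single group, `findall` returns only what that group captured — 3 items.

['x', 'L', 'W']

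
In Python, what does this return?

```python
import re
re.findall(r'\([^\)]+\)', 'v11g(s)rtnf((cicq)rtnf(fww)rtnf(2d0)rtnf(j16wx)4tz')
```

Since nothing is captured, `findall` lists the 5 matched substrings directly.

['(s)', '((cicq)', '(fww)', '(2d0)', '(j16wx)']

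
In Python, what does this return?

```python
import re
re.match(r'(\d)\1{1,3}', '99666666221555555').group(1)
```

The match spans [0:2] → '99'.
Captured: group 1 = '9'.

'9'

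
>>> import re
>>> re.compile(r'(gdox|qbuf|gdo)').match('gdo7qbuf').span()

`re.match` won't scan ahead — the pattern has to work from the very first character.
The match spans [0:3] → 'gdo'.
Captured: group 1 = 'gdo'.

(0, 3)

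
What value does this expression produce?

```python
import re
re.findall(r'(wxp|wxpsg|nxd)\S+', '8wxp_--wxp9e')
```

['wxp']

Walking the string: at [1:12] match 'wxp_--wxp9e', group 1 = 'wxp'.
`findall` collects group 1 from the one match (1 total).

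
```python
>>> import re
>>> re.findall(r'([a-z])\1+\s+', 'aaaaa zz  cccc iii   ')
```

['a', 'z', 'c', 'i']

`\1` has to match the exact text group 1 already captured.
Because there's exactly one group, `findall` drops the full match and keeps group 1 from each hit.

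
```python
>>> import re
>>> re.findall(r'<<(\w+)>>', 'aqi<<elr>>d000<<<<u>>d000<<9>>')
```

['elr', 'u', '9']

Scanning left to right: at [3:10] match '<<elr>>', group 1 = 'elr'; at [16:21] match '<<u>>', group 1 = 'u'; at [25:30] match '<<9>>', group 1 = '9'.
With a single group, `findall` returns only what that group captured — 3 items.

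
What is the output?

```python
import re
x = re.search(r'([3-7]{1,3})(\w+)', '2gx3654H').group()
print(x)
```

3654H

This matches 1 to 3 of a character in [3-7] (captured); then one or more of a word character (captured).
`search` walks the string left to right and returns the first match it finds.
The match spans [3:8] → '3654H'.
Captured: group 1 = '365', group 2 = '4H'.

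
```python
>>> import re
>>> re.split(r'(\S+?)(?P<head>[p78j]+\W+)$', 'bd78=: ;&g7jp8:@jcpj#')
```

['bd78=: ', ';&g7jp8:@jc', 'pj#', '']

This matches one or more of a non-whitespace character (lazy) (captured); then one or more of one of [p78j], then one or more of a non-word character (captured as 'head'); then anchored at the end.
Because the quantifier is non-greedy, it stops expanding at the earliest point where the rest of the pattern can succeed.
Matches to split on: at [7:21] → ';&g7jp8:@jcpj#'.
Because the pattern has a capturing group, `split` also inserts each captured text between the pieces.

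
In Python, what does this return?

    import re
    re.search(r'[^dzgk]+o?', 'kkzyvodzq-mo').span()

This matches one or more of any character except [dzgk]; then optionally a literal 'o'.
`re.search` tries every starting position until one works.
The match spans [3:6] → 'yvo'.

(3, 6)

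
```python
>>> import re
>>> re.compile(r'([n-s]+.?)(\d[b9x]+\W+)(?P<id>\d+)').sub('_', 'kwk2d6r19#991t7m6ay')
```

'kwk2d6_t7m6ay'

Pattern: one or more of a character in [n-s], then optionally any character (captured); then a digit, then one or more of one of [b9x], then one or more of a non-word character (captured); then one or more of a digit (captured as 'id').
Matches: at [6:13] → 'r19#991'.
Every occurrence is swapped for '_'.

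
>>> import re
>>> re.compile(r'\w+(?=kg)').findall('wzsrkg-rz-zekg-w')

The `(?=…)`/`(?<=…)` assertion just peeks at neighbouring text; it doesn't advance the match position.
Matches: at [0:4] → 'wzsr'; at [10:12] → 'ze'.
With no groups in the pattern, `findall` gives back each whole match — 2 here.

['wzsr', 'ze']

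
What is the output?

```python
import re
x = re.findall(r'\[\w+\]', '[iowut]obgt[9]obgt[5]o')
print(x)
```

['[iowut]', '[9]', '[5]']

Walking the string: at [0:7] → '[iowut]'; at [11:14] → '[9]'; at [18:21] → '[5]'.
With no groups in the pattern, `findall` gives back each whole match — 3 here.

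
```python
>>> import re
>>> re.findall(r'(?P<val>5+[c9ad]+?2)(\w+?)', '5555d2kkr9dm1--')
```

[('5555d2', 'k')]

This matches one or more of a literal '5', then one or more of one of [c9ad] (lazy), then the literal '2' (captured as 'val'); then one or more of a word character (lazy) (captured).
With the lazy modifier that quantifier settles for the fewest repetitions that let the rest of the pattern succeed (the atoms after it are unaffected and can still be greedy).
Matches: at [0:7] match '5555d2k', groups = ('5555d2', 'k').
`findall` packs the 2 group values into a tuple for every match.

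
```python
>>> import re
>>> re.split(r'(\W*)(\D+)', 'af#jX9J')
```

Pattern: zero or more of a non-word character (captured); then one or more of a non-digit (captured).
Matches to split on: at [0:5] → 'af#jX'; at [6:7] → 'J'.
`re.split` interleaves the captured-group text with the surrounding fragments.

['', '', 'af#jX', '9', '', 'J', '']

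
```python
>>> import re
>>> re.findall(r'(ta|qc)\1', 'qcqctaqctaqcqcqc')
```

['qc', 'qc']

`\1` has to match the exact text group 1 already captured.
Matches: at [0:4] match 'qcqc', group 1 = 'qc'; at [10:14] match 'qcqc', group 1 = 'qc'.
Because there's exactly one group, `findall` drops the full match and keeps group 1 from each hit.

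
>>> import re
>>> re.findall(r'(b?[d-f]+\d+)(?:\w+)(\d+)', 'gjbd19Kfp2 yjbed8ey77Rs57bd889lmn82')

[('bd19', '2'), ('bed8', '2')]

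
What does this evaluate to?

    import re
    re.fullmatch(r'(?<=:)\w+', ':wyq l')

None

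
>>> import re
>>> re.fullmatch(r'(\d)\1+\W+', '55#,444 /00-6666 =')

`fullmatch` succeeds only if the pattern covers the string from start to end.
Here the pattern can't cover the whole string, so the call returns None.

None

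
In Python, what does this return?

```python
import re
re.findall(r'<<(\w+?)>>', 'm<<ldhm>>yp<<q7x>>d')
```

Matches: at [1:9] match '<<ldhm>>', group 1 = 'ldhm'; at [11:18] match '<<q7x>>', group 1 = 'q7x'.
One capturing group, so `findall` returns just the captured substring from each match — 2 in all.

['ldhm', 'q7x']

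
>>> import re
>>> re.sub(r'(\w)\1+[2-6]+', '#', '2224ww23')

'##'

A backreference is literal: `\1` must see the identical characters the first group matched.
Matches: at [0:4] → '2224'; at [4:8] → 'ww23'.
Each match is replaced by '#'.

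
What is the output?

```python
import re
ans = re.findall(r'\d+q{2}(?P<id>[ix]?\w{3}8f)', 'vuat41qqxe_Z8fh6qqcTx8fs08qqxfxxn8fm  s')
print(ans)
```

['xe_Z8f', 'cTx8f']

This matches one or more of a digit, then exactly 2 of the literal 'q'; then optionally one of [ix], then exactly 3 of a word character, then the literal '8f' (captured as 'id').
Walking the string: at [4:14] match '41qqxe_Z8f', group 1 = 'xe_Z8f'; at [15:23] match '6qqcTx8f', group 1 = 'cTx8f'.
Because there's exactly one group, `findall` drops the full match and keeps group 1 from each hit.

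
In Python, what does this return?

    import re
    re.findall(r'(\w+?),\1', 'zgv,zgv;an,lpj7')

`\1` is not a pattern — it's the concrete string captured by group 1, re-applied verbatim.
Walking the string: at [0:7] match 'zgv,zgv', group 1 = 'zgv'.
Because there's exactly one group, `findall` drops the full match and keeps group 1 from the one hit.

['zgv']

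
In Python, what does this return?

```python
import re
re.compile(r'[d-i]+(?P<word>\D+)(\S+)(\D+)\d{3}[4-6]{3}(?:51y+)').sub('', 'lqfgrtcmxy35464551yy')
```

Pattern: one or more of a character in [d-i]; then one or more of a non-digit (captured as 'word'); then one or more of a non-whitespace character (captured); then one or more of a non-digit (captured); then exactly 3 of a digit, then exactly 3 of a character in [4-6]; then the literal '51', then one or more of a literal 'y' (non-capturing group).
Matches: at [2:20] → 'fgrtcmxy35464551yy'.
`sub` substitutes '' at each match site.

'lq'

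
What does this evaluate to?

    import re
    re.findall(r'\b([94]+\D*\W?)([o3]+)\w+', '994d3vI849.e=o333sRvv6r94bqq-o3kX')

[('994d', '3')]

Pattern: a word boundary (`\b`, zero-width); then one or more of one of [94], then zero or more of a non-digit, then optionally a non-word character (captured); then one or more of one of [o3] (captured); then one or more of a word character.
Scanning left to right: at [0:10] match '994d3vI849', groups = ('994d', '3').
`findall` packs the 2 group values into a tuple for every match.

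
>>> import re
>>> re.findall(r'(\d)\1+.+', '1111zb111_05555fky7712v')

['1']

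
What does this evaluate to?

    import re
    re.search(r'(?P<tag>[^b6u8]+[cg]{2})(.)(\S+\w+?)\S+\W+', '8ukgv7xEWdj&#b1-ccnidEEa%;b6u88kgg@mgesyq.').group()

'1-ccnidEEa%;b6u88kgg@mgesyq.'

The pattern matches one or more of any character except [b6u8], then exactly 2 of one of [cg] (captured as 'tag'); then any character (captured); then one or more of a non-whitespace character, then one or more of a word character (lazy) (captured); then one or more of a non-whitespace character; then one or more of a non-word character.
`re.search` tries every starting position until one works.
The match spans [14:42] → '1-ccnidEEa%;b6u88kgg@mgesyq.'.
Captured: group 1 = '1-cc', group 2 = 'n', group 3 = 'idEEa%;b6u88kgg@mgesy'.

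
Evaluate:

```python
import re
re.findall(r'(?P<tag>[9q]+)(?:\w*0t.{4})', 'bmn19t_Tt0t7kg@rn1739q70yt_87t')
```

['9']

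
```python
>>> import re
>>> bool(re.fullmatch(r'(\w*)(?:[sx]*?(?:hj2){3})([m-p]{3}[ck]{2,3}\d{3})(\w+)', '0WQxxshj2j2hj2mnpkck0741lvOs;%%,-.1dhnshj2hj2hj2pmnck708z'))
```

False

`re.fullmatch` requires the pattern to consume the entire string.
Here the string isn't matched end-to-end, so the call returns None, and `bool(None)` is False.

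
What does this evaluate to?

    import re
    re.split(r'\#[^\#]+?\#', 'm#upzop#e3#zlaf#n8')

['m', 'e3', 'n8']

Matches to split on: at [1:8] → '#upzop#'; at [10:16] → '#zlaf#'.
The string is cut at each match, leaving 3 pieces.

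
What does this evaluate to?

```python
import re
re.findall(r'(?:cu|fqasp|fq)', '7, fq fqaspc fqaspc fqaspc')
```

['fq', 'fqasp', 'fqasp', 'fqasp']

The regex engine tests alternatives in the order written; an earlier branch that matches wins even if a later one would match more.
With no groups in the pattern, `findall` gives back each whole match — 4 here.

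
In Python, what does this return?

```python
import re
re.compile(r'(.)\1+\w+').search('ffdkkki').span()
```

(0, 7)

The backreference `\1` re-matches whatever the first group consumed, character for character.
The match spans [0:7] → 'ffdkkki'.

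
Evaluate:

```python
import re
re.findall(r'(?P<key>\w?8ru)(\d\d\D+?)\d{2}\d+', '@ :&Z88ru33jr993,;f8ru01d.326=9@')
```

[('88ru', '33jr'), ('f8ru', '01d.')]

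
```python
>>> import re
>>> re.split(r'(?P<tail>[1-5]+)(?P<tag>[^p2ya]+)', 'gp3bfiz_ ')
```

This matches one or more of a character in [1-5] (captured as 'tail'); then one or more of any character except [p2ya] (captured as 'tag').
Because the pattern has a capturing group, `split` also inserts each captured text between the pieces.

['gp', '3', 'bfiz_ ', '']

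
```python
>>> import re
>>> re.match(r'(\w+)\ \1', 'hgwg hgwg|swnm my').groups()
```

The match spans [0:9] → 'hgwg hgwg'.
Captured: group 1 = 'hgwg'.

('hgwg',)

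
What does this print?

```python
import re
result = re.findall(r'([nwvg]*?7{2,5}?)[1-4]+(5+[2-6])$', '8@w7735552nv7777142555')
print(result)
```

[('nv7777', '555')]

Pattern: zero or more of one of [nwvg] (lazy), then 2 to 5 of the literal '7' (lazy) (captured); then one or more of a character in [1-4]; then one or more of the literal '5', then a character in [2-6] (captured); then anchored at the end.
With 2 capturing groups, `findall` returns a 2-tuple per match.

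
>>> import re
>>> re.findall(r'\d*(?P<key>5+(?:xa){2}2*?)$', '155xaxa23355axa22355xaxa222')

Pattern: zero or more of a digit; then one or more of a literal '5', then the literal 'xa' repeated 2 times, then zero or more of the literal '2' (lazy) (captured as 'key'); then anchored at the end.
One capturing group, so `findall` returns just the captured substring from the one match — 1 in all.

['5xaxa222']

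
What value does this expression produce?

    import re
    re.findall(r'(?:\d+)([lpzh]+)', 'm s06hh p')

['hh']

This matches one or more of a digit (non-capturing group); then one or more of one of [lpzh] (captured).
Walking the string: at [3:7] match '06hh', group 1 = 'hh'.
One capturing group, so `findall` returns just the captured substring from the one match — 1 in all.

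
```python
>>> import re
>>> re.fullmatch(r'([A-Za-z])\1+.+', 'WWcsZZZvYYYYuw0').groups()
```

`\1` is not a pattern — it's the concrete string captured by group 1, re-applied verbatim.
`re.fullmatch` is like wrapping the pattern in `^…$` (in single-line mode).
The match spans [0:15] → 'WWcsZZZvYYYYuw0'.
Captured: group 1 = 'W'.

('W',)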